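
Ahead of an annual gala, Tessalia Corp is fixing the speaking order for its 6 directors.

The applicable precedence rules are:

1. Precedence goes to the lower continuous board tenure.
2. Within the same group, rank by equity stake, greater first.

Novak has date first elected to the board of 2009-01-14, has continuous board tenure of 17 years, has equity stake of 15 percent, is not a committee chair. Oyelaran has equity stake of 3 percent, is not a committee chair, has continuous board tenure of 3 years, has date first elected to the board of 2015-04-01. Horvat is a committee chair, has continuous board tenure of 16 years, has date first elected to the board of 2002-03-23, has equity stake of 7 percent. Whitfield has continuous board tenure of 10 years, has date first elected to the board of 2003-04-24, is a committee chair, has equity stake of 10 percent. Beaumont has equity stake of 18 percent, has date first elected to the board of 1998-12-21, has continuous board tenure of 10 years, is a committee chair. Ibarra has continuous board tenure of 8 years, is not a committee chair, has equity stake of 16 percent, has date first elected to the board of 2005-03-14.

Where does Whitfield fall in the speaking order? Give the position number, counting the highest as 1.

By continuous board tenure (lower first): Oyelaran (3 years); then Ibarra (8 years); then Beaumont and Whitfield (both 10 years); then Horvat (16 years); then Novak (17 years).
Among Beaumont and Whitfield, by equity stake (higher first): Beaumont (18 percent) before Whitfield (10 percent).
Order: Oyelaran, Ibarra, Beaumont, Whitfield, Horvat, Novak. So position 4.

4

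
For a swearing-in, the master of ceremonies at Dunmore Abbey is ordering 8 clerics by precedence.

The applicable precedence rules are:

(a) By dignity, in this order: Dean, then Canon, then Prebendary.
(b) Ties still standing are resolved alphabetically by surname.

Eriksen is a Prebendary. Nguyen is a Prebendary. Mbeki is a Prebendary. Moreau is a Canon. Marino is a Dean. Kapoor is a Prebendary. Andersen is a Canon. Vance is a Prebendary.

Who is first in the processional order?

Marino

By dignity: Marino (Dean); then Andersen and Moreau (Canon); then Eriksen, Kapoor, Mbeki, Nguyen and Vance (Prebendary).
Among Andersen and Moreau, alphabetically by surname: Andersen before Moreau.
Among Eriksen, Kapoor, Mbeki, Nguyen and Vance, alphabetically by surname: Eriksen before Kapoor before Mbeki before Nguyen before Vance.
Order: Marino, Andersen, Moreau, Eriksen, Kapoor, Mbeki, Nguyen, Vance.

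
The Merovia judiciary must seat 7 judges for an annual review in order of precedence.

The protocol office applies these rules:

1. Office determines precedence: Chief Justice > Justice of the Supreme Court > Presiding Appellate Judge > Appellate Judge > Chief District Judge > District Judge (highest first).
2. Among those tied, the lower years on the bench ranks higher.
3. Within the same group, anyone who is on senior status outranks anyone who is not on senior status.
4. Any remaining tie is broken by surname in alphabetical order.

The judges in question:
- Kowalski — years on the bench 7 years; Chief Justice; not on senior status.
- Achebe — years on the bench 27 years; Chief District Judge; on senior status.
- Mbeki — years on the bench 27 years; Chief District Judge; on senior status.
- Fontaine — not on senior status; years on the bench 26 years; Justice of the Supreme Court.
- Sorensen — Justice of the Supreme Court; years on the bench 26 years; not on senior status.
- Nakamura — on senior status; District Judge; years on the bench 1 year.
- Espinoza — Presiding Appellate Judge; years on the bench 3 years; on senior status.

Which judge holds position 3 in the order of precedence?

By office: Kowalski (Chief Justice); then Fontaine and Sorensen (Justice of the Supreme Court); then Espinoza (Presiding Appellate Judge); then Achebe and Mbeki (Chief District Judge); then Nakamura (District Judge).
Fontaine and Sorensen both have years on the bench 26 years, so the next rule applies.
Fontaine and Sorensen are each not on senior status, so the next rule applies.
Among Fontaine and Sorensen, alphabetically by surname: Fontaine before Sorensen.
Achebe and Mbeki both have years on the bench 27 years, so the next rule applies.
Achebe and Mbeki are each on senior status, so the next rule applies.
Among Achebe and Mbeki, alphabetically by surname: Achebe before Mbeki.
Order: Kowalski, Fontaine, Sorensen, Espinoza, Achebe, Mbeki, Nakamura.

Sorensen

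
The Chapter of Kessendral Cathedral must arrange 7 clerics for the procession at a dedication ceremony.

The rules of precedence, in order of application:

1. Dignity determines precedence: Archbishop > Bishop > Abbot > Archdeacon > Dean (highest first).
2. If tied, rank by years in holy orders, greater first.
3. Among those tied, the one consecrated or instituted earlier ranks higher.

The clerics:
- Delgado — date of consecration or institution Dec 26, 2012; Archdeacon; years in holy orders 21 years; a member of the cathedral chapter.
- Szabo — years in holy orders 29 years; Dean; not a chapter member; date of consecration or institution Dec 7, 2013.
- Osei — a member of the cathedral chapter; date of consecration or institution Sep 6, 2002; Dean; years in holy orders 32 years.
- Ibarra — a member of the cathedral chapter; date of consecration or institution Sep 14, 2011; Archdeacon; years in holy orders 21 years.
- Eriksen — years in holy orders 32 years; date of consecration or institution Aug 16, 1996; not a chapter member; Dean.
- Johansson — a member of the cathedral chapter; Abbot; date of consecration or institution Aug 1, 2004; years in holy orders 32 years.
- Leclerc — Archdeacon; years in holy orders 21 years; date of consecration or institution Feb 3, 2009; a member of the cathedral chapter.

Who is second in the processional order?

Leclerc

By dignity: Johansson (Abbot); then Leclerc, Ibarra and Delgado (Archdeacon); then Eriksen, Osei and Szabo (Dean).
Leclerc, Ibarra and Delgado all have years in holy orders 21 years, so the next rule applies.
Among Leclerc, Ibarra and Delgado, by date of consecration or institution (earlier first): Leclerc (Feb 3, 2009) before Ibarra (Sep 14, 2011) before Delgado (Dec 26, 2012).
Among Eriksen, Osei and Szabo, by years in holy orders (higher first): Eriksen and Osei (32 years) before Szabo (29 years).
Among Eriksen and Osei, by date of consecration or institution (earlier first): Eriksen (Aug 16, 1996) before Osei (Sep 6, 2002).
Order: Johansson, Leclerc, Ibarra, Delgado, Eriksen, Osei, Szabo.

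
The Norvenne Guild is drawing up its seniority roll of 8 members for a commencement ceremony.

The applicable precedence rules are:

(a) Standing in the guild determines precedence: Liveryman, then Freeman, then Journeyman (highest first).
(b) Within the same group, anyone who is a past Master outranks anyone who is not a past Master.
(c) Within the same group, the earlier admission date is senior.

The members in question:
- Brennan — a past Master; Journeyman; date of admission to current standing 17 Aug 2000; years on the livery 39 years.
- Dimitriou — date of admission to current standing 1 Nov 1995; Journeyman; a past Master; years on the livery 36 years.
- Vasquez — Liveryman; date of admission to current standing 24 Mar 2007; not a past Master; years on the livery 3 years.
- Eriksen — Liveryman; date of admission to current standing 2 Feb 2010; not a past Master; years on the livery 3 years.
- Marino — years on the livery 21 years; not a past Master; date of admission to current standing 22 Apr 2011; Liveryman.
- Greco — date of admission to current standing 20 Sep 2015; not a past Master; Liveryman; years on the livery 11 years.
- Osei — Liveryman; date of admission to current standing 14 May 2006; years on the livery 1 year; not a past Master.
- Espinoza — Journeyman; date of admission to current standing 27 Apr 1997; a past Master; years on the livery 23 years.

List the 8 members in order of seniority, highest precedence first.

By standing in the guild: Osei, Vasquez, Eriksen, Marino and Greco (Liveryman); then Dimitriou, Espinoza and Brennan (Journeyman).
Osei, Vasquez, Eriksen, Marino and Greco are each not a past Master, so the next rule applies.
Among Osei, Vasquez, Eriksen, Marino and Greco, by date of admission to current standing (earlier first): Osei (14 May 2006) before Vasquez (24 Mar 2007) before Eriksen (2 Feb 2010) before Marino (22 Apr 2011) before Greco (20 Sep 2015).
Dimitriou, Espinoza and Brennan are each a past Master, so the next rule applies.
Among Dimitriou, Espinoza and Brennan, by date of admission to current standing (earlier first): Dimitriou (1 Nov 1995) before Espinoza (27 Apr 1997) before Brennan (17 Aug 2000).
Full order: Osei, Vasquez, Eriksen, Marino, Greco, Dimitriou, Espinoza, Brennan.

Osei, Vasquez, Eriksen, Marino, Greco, Dimitriou, Espinoza, Brennan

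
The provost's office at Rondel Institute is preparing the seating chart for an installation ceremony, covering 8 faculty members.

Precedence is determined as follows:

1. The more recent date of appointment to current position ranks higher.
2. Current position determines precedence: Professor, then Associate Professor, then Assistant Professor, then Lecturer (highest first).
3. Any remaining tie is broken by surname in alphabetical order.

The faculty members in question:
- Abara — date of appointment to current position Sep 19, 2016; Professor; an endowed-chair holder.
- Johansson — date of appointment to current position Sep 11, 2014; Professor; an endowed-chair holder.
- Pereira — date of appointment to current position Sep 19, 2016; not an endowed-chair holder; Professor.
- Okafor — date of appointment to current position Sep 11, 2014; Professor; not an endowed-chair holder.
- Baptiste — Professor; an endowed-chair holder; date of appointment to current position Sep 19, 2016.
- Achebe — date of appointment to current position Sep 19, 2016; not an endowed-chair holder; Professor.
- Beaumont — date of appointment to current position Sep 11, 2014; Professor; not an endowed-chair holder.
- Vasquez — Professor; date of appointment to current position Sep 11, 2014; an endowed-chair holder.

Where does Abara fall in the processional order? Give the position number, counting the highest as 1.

By date of appointment to current position (later first): Abara, Achebe, Baptiste and Pereira (each Sep 19, 2016); then Beaumont, Johansson, Okafor and Vasquez (each Sep 11, 2014).
Abara, Achebe, Baptiste and Pereira are each Professor, so the next rule applies.
Among Abara, Achebe, Baptiste and Pereira, alphabetically by surname: Abara before Achebe before Baptiste before Pereira.
Beaumont, Johansson, Okafor and Vasquez are each Professor, so the next rule applies.
Among Beaumont, Johansson, Okafor and Vasquez, alphabetically by surname: Beaumont before Johansson before Okafor before Vasquez.
Order: Abara, Achebe, Baptiste, Pereira, Beaumont, Johansson, Okafor, Vasquez. So position 1.

1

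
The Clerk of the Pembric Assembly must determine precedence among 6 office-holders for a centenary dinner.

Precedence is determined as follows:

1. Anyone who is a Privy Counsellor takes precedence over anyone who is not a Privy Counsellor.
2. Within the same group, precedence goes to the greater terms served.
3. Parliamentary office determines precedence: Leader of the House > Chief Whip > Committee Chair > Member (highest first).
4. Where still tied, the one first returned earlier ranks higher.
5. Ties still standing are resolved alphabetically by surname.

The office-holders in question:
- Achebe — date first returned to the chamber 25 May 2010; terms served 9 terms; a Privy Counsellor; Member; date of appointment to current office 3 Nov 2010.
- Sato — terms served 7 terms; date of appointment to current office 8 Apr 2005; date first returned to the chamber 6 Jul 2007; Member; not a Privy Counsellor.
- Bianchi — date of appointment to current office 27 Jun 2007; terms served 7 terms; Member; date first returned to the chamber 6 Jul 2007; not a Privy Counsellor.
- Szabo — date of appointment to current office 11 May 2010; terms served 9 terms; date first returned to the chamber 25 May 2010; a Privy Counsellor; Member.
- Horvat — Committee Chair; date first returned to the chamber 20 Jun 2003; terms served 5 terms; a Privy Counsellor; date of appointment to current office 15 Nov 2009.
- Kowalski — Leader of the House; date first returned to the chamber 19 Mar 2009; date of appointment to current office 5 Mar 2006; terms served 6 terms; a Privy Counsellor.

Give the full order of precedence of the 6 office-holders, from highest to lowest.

By the first rule: Achebe, Szabo, Kowalski and Horvat (each a Privy Counsellor); then Bianchi and Sato (both not a Privy Counsellor).
Among Achebe, Szabo, Kowalski and Horvat, by terms served (higher first): Achebe and Szabo (9 terms) before Kowalski (6 terms) before Horvat (5 terms).
Achebe and Szabo are each Member, so the next rule applies.
Achebe and Szabo both have date first returned to the chamber 25 May 2010, so the next rule applies.
Among Achebe and Szabo, alphabetically by surname: Achebe before Szabo.
Bianchi and Sato both have terms served 7 terms, so the next rule applies.
Bianchi and Sato are each Member, so the next rule applies.
Bianchi and Sato both have date first returned to the chamber 6 Jul 2007, so the next rule applies.
Among Bianchi and Sato, alphabetically by surname: Bianchi before Sato.
Full order: Achebe, Szabo, Kowalski, Horvat, Bianchi, Sato.

Achebe, Szabo, Kowalski, Horvat, Bianchi, Sato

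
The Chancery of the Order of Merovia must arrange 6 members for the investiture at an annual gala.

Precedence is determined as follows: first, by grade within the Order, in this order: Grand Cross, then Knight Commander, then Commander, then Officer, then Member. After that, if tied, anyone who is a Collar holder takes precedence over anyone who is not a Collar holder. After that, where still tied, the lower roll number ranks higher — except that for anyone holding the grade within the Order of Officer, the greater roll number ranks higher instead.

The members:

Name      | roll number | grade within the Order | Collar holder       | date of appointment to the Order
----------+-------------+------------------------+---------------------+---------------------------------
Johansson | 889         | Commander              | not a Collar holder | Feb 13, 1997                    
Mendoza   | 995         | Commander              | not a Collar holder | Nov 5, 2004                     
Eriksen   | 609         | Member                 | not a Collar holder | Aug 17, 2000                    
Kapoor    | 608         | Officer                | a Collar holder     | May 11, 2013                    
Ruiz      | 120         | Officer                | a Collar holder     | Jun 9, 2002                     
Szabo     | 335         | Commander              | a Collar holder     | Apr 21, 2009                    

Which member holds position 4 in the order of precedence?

Kapoor

By grade within the Order: Szabo, Johansson and Mendoza (Commander); then Kapoor and Ruiz (Officer); then Eriksen (Member).
Among Szabo, Johansson and Mendoza, a Collar holder before not a Collar holder: Szabo (a Collar holder) before Johansson and Mendoza (not a Collar holder).
Among Johansson and Mendoza, by roll number (lower first): Johansson (889) before Mendoza (995).
Kapoor and Ruiz are each a Collar holder, so the next rule applies.
Among Kapoor and Ruiz, by roll number (higher first) (reversed rule for this group): Kapoor (608) before Ruiz (120).
Order: Szabo, Johansson, Mendoza, Kapoor, Ruiz, Eriksen.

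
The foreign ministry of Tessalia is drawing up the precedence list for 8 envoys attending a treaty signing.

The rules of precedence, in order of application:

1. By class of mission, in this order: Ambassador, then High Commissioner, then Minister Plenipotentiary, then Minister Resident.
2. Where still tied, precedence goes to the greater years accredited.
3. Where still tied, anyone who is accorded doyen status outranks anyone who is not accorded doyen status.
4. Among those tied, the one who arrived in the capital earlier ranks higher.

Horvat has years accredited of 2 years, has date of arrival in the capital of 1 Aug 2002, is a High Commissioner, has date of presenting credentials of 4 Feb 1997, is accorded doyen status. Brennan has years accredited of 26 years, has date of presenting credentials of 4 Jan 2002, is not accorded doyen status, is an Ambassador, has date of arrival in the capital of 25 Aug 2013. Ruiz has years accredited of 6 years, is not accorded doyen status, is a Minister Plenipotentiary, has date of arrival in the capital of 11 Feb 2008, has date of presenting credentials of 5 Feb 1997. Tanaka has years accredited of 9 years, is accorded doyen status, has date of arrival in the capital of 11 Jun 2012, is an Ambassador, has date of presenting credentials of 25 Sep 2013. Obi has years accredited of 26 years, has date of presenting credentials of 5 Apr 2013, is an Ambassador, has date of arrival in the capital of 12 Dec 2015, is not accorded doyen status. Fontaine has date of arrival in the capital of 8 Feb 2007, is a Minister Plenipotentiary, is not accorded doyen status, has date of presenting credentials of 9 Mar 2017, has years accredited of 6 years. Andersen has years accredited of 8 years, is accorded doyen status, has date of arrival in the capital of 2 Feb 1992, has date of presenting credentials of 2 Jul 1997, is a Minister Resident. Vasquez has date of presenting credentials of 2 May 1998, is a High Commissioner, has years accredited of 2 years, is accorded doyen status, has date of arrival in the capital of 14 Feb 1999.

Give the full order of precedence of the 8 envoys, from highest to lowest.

By class of mission: Brennan, Obi and Tanaka (Ambassador); then Vasquez and Horvat (High Commissioner); then Fontaine and Ruiz (Minister Plenipotentiary); then Andersen (Minister Resident).
Among Brennan, Obi and Tanaka, by years accredited (higher first): Brennan and Obi (26 years) before Tanaka (9 years).
Brennan and Obi are each not accorded doyen status, so the next rule applies.
Among Brennan and Obi, by date of arrival in the capital (earlier first): Brennan (25 Aug 2013) before Obi (12 Dec 2015).
Vasquez and Horvat both have years accredited 2 years, so the next rule applies.
Vasquez and Horvat are each accorded doyen status, so the next rule applies.
Among Vasquez and Horvat, by date of arrival in the capital (earlier first): Vasquez (14 Feb 1999) before Horvat (1 Aug 2002).
Fontaine and Ruiz both have years accredited 6 years, so the next rule applies.
Fontaine and Ruiz are each not accorded doyen status, so the next rule applies.
Among Fontaine and Ruiz, by date of arrival in the capital (earlier first): Fontaine (8 Feb 2007) before Ruiz (11 Feb 2008).
Full order: Brennan, Obi, Tanaka, Vasquez, Horvat, Fontaine, Ruiz, Andersen.

Brennan, Obi, Tanaka, Vasquez, Horvat, Fontaine, Ruiz, Andersen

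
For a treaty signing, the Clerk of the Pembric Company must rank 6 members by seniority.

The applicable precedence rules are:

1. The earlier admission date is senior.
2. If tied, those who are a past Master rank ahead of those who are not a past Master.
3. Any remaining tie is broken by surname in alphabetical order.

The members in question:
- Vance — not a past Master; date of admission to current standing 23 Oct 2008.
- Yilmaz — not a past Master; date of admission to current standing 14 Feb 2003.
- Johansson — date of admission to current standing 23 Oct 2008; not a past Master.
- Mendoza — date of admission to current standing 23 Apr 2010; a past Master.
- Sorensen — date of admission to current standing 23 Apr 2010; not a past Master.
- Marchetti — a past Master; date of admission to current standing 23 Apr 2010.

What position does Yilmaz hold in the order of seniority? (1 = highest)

By date of admission to current standing (earlier first): Yilmaz (14 Feb 2003); then Johansson and Vance (both 23 Oct 2008); then Marchetti, Mendoza and Sorensen (each 23 Apr 2010).
Johansson and Vance are each not a past Master, so the next rule applies.
Among Johansson and Vance, alphabetically by surname: Johansson before Vance.
Among Marchetti, Mendoza and Sorensen, a past Master before not a past Master: Marchetti and Mendoza (a past Master) before Sorensen (not a past Master).
Among Marchetti and Mendoza, alphabetically by surname: Marchetti before Mendoza.
Order: Yilmaz, Johansson, Vance, Marchetti, Mendoza, Sorensen. So position 1.

1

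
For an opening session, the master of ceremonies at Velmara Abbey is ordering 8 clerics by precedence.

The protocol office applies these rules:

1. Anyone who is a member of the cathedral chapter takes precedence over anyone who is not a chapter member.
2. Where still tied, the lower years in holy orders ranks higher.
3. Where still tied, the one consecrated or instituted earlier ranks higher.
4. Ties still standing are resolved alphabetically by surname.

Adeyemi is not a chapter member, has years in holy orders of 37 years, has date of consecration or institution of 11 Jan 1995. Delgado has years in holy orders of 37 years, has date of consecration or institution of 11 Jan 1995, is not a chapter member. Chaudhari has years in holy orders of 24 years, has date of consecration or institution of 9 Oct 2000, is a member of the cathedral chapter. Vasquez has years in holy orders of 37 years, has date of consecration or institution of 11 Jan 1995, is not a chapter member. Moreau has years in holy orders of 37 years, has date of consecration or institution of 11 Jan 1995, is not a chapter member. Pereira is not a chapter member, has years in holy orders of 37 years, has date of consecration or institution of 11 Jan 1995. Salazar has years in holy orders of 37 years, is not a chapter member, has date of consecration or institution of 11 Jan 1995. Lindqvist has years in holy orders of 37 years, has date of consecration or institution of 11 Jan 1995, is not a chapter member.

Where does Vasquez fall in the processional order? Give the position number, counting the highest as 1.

By the first rule: Chaudhari (a member of the cathedral chapter); then Adeyemi, Delgado, Lindqvist, Moreau, Pereira, Salazar and Vasquez (each not a chapter member).
Adeyemi, Delgado, Lindqvist, Moreau, Pereira, Salazar and Vasquez all have years in holy orders 37 years, so the next rule applies.
Adeyemi, Delgado, Lindqvist, Moreau, Pereira, Salazar and Vasquez all have date of consecration or institution 11 Jan 1995, so the next rule applies.
Among Adeyemi, Delgado, Lindqvist, Moreau, Pereira, Salazar and Vasquez, alphabetically by surname: Adeyemi before Delgado before Lindqvist before Moreau before Pereira before Salazar before Vasquez.
Order: Chaudhari, Adeyemi, Delgado, Lindqvist, Moreau, Pereira, Salazar, Vasquez. So position 8.

8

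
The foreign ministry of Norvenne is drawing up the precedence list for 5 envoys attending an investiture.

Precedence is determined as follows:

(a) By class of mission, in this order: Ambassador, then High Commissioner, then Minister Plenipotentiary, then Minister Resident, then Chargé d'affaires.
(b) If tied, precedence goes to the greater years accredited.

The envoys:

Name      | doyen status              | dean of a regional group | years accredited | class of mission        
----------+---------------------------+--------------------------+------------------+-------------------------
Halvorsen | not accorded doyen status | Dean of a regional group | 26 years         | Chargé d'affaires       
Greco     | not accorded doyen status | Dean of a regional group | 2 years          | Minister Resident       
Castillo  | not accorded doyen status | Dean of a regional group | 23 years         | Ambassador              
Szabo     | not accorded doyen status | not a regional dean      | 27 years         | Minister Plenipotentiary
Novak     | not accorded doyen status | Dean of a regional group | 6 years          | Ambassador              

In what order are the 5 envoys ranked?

By class of mission: Castillo and Novak (Ambassador); then Szabo (Minister Plenipotentiary); then Greco (Minister Resident); then Halvorsen (Chargé d'affaires).
Among Castillo and Novak, by years accredited (higher first): Castillo (23 years) before Novak (6 years).
Full order: Castillo, Novak, Szabo, Greco, Halvorsen.

Castillo, Novak, Szabo, Greco, Halvorsen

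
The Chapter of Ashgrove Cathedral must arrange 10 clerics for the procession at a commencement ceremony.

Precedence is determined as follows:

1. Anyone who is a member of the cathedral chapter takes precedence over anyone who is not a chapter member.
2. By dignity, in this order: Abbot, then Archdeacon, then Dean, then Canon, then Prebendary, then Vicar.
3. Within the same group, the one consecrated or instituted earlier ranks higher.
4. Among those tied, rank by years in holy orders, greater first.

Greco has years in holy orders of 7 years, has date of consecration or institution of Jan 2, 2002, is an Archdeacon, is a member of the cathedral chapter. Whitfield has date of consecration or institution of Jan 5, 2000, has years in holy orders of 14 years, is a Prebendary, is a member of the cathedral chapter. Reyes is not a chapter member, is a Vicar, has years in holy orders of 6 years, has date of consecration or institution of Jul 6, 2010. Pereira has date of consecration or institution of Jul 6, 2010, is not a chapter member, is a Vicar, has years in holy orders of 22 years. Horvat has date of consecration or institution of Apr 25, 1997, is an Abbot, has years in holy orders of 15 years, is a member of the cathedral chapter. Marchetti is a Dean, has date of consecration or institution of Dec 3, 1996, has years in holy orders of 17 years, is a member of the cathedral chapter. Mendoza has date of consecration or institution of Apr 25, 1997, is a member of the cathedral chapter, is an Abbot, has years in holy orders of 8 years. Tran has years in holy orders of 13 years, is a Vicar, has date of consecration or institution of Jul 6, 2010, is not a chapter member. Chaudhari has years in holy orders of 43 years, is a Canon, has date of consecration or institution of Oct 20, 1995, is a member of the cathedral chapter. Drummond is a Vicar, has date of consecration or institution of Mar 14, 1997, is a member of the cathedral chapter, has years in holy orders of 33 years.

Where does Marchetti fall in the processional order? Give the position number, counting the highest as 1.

4

By the first rule: Horvat, Mendoza, Greco, Marchetti, Chaudhari, Whitfield and Drummond (each a member of the cathedral chapter); then Pereira, Tran and Reyes (each not a chapter member).
Among Horvat, Mendoza, Greco, Marchetti, Chaudhari, Whitfield and Drummond, by dignity: Horvat and Mendoza (Abbot) before Greco (Archdeacon) before Marchetti (Dean) before Chaudhari (Canon) before Whitfield (Prebendary) before Drummond (Vicar).
Horvat and Mendoza both have date of consecration or institution Apr 25, 1997, so the next rule applies.
Among Horvat and Mendoza, by years in holy orders (higher first): Horvat (15 years) before Mendoza (8 years).
Pereira, Tran and Reyes are each Vicar, so the next rule applies.
Pereira, Tran and Reyes all have date of consecration or institution Jul 6, 2010, so the next rule applies.
Among Pereira, Tran and Reyes, by years in holy orders (higher first): Pereira (22 years) before Tran (13 years) before Reyes (6 years).
Order: Horvat, Mendoza, Greco, Marchetti, Chaudhari, Whitfield, Drummond, Pereira, Tran, Reyes. So position 4.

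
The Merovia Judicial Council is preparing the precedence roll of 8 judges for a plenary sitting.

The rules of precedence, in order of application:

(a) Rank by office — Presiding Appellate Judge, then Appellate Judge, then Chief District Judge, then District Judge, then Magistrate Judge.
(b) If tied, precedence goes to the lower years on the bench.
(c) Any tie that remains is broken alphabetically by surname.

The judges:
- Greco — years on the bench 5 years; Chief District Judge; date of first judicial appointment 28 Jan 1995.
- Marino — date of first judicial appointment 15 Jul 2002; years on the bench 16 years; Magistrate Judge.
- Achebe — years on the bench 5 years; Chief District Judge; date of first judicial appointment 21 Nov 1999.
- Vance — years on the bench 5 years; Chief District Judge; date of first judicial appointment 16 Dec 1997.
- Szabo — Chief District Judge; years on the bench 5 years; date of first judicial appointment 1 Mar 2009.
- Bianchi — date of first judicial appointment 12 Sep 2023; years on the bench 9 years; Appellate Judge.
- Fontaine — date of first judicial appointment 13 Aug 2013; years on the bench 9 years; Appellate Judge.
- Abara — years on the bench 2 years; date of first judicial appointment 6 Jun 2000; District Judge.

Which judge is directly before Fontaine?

By office: Bianchi and Fontaine (Appellate Judge); then Achebe, Greco, Szabo and Vance (Chief District Judge); then Abara (District Judge); then Marino (Magistrate Judge).
Bianchi and Fontaine both have years on the bench 9 years, so the next rule applies.
Among Bianchi and Fontaine, alphabetically by surname: Bianchi before Fontaine.
Achebe, Greco, Szabo and Vance all have years on the bench 5 years, so the next rule applies.
Among Achebe, Greco, Szabo and Vance, alphabetically by surname: Achebe before Greco before Szabo before Vance.
Order: Bianchi, Fontaine, Achebe, Greco, Szabo, Vance, Abara, Marino.

Bianchi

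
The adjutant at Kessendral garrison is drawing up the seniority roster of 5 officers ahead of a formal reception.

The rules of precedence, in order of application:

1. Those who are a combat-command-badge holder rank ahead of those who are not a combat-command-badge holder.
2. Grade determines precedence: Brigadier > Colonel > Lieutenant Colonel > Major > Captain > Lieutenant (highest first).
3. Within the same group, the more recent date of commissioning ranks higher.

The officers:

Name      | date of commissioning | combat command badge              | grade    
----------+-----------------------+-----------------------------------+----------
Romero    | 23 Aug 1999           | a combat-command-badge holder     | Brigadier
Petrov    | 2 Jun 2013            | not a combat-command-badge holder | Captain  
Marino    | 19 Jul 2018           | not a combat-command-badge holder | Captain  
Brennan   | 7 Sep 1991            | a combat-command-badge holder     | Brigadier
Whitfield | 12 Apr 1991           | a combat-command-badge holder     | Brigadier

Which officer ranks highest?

By the first rule: Romero, Brennan and Whitfield (each a combat-command-badge holder); then Marino and Petrov (both not a combat-command-badge holder).
Romero, Brennan and Whitfield are each Brigadier, so the next rule applies.
Among Romero, Brennan and Whitfield, by date of commissioning (later first): Romero (23 Aug 1999) before Brennan (7 Sep 1991) before Whitfield (12 Apr 1991).
Marino and Petrov are each Captain, so the next rule applies.
Among Marino and Petrov, by date of commissioning (later first): Marino (19 Jul 2018) before Petrov (2 Jun 2013).
Order: Romero, Brennan, Whitfield, Marino, Petrov.

Romero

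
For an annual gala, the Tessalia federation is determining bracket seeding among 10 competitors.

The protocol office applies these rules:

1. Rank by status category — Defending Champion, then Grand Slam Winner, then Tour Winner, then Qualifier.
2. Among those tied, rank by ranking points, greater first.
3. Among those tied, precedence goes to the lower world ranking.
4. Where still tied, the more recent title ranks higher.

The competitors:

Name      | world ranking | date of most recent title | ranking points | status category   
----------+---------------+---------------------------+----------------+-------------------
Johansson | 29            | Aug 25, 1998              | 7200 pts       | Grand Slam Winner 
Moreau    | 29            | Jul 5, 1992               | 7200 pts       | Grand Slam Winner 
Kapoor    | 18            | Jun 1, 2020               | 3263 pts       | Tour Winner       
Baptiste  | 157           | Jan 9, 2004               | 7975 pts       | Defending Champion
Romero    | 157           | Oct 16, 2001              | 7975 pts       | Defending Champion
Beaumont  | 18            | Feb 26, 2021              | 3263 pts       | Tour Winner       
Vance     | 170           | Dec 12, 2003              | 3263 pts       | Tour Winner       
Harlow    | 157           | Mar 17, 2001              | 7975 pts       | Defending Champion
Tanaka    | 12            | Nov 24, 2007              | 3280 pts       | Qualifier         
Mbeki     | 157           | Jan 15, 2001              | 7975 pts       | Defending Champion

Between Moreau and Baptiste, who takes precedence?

Baptiste

By status category: Baptiste, Romero, Harlow and Mbeki (Defending Champion); then Johansson and Moreau (Grand Slam Winner); then Beaumont, Kapoor and Vance (Tour Winner); then Tanaka (Qualifier).
Baptiste, Romero, Harlow and Mbeki all have ranking points 7975 pts, so the next rule applies.
Baptiste, Romero, Harlow and Mbeki all have world ranking 157, so the next rule applies.
Among Baptiste, Romero, Harlow and Mbeki, by date of most recent title (later first): Baptiste (Jan 9, 2004) before Romero (Oct 16, 2001) before Harlow (Mar 17, 2001) before Mbeki (Jan 15, 2001).
Johansson and Moreau both have ranking points 7200 pts, so the next rule applies.
Johansson and Moreau both have world ranking 29, so the next rule applies.
Among Johansson and Moreau, by date of most recent title (later first): Johansson (Aug 25, 1998) before Moreau (Jul 5, 1992).
Beaumont, Kapoor and Vance all have ranking points 3263 pts, so the next rule applies.
Among Beaumont, Kapoor and Vance, by world ranking (lower first): Beaumont and Kapoor (18) before Vance (170).
Among Beaumont and Kapoor, by date of most recent title (later first): Beaumont (Feb 26, 2021) before Kapoor (Jun 1, 2020).
So Baptiste takes precedence.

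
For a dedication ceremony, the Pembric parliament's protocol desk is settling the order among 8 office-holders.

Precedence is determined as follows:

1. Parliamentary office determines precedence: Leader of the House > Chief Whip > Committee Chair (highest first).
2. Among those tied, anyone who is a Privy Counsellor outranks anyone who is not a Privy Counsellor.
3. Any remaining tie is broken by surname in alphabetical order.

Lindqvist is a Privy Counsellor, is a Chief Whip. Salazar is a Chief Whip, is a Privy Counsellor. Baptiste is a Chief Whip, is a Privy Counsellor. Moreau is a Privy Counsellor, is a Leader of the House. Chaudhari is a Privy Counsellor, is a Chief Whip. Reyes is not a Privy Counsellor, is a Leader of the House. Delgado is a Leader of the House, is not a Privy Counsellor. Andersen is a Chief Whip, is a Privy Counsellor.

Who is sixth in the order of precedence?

By parliamentary office: Moreau, Delgado and Reyes (Leader of the House); then Andersen, Baptiste, Chaudhari, Lindqvist and Salazar (Chief Whip).
Among Moreau, Delgado and Reyes, a Privy Counsellor before not a Privy Counsellor: Moreau (a Privy Counsellor) before Delgado and Reyes (not a Privy Counsellor).
Among Delgado and Reyes, alphabetically by surname: Delgado before Reyes.
Andersen, Baptiste, Chaudhari, Lindqvist and Salazar are each a Privy Counsellor, so the next rule applies.
Among Andersen, Baptiste, Chaudhari, Lindqvist and Salazar, alphabetically by surname: Andersen before Baptiste before Chaudhari before Lindqvist before Salazar.
Order: Moreau, Delgado, Reyes, Andersen, Baptiste, Chaudhari, Lindqvist, Salazar.

Chaudhari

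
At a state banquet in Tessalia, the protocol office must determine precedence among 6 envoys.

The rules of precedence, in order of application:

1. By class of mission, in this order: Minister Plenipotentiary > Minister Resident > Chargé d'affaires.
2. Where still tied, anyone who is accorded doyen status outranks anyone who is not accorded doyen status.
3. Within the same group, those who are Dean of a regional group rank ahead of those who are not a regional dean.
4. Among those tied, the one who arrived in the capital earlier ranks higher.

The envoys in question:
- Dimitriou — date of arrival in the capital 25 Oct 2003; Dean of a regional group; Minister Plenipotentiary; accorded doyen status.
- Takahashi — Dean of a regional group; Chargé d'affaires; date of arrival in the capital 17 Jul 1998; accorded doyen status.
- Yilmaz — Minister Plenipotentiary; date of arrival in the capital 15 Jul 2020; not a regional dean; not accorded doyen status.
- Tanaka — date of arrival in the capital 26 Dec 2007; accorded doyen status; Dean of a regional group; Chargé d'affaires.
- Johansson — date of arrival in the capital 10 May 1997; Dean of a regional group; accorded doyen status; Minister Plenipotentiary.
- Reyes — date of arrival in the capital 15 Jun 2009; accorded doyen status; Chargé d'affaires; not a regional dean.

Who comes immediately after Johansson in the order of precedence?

By class of mission: Johansson, Dimitriou and Yilmaz (Minister Plenipotentiary); then Takahashi, Tanaka and Reyes (Chargé d'affaires).
Among Johansson, Dimitriou and Yilmaz, accorded doyen status before not accorded doyen status: Johansson and Dimitriou (accorded doyen status) before Yilmaz (not accorded doyen status).
Johansson and Dimitriou are each Dean of a regional group, so the next rule applies.
Among Johansson and Dimitriou, by date of arrival in the capital (earlier first): Johansson (10 May 1997) before Dimitriou (25 Oct 2003).
Takahashi, Tanaka and Reyes are each accorded doyen status, so the next rule applies.
Among Takahashi, Tanaka and Reyes, Dean of a regional group before not a regional dean: Takahashi and Tanaka (Dean of a regional group) before Reyes (not a regional dean).
Among Takahashi and Tanaka, by date of arrival in the capital (earlier first): Takahashi (17 Jul 1998) before Tanaka (26 Dec 2007).
Order: Johansson, Dimitriou, Yilmaz, Takahashi, Tanaka, Reyes.

Dimitriou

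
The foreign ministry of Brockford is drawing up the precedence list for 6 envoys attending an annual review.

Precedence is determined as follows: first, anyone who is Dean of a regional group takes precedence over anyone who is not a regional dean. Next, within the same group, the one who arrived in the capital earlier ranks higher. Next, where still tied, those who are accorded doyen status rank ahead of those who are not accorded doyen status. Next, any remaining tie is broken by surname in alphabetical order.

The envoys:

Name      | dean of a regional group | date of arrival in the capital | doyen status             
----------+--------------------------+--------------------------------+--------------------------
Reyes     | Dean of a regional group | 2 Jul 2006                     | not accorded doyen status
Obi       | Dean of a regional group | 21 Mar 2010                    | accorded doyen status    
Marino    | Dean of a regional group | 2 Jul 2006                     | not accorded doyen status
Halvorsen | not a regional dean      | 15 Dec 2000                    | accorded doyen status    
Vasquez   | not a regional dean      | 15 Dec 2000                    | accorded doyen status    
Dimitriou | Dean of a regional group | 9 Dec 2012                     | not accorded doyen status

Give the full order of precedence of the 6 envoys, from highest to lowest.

By the first rule: Marino, Reyes, Obi and Dimitriou (each Dean of a regional group); then Halvorsen and Vasquez (both not a regional dean).
Among Marino, Reyes, Obi and Dimitriou, by date of arrival in the capital (earlier first): Marino and Reyes (2 Jul 2006) before Obi (21 Mar 2010) before Dimitriou (9 Dec 2012).
Marino and Reyes are each not accorded doyen status, so the next rule applies.
Among Marino and Reyes, alphabetically by surname: Marino before Reyes.
Halvorsen and Vasquez both have date of arrival in the capital 15 Dec 2000, so the next rule applies.
Halvorsen and Vasquez are each accorded doyen status, so the next rule applies.
Among Halvorsen and Vasquez, alphabetically by surname: Halvorsen before Vasquez.
Full order: Marino, Reyes, Obi, Dimitriou, Halvorsen, Vasquez.

Marino, Reyes, Obi, Dimitriou, Halvorsen, Vasquez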